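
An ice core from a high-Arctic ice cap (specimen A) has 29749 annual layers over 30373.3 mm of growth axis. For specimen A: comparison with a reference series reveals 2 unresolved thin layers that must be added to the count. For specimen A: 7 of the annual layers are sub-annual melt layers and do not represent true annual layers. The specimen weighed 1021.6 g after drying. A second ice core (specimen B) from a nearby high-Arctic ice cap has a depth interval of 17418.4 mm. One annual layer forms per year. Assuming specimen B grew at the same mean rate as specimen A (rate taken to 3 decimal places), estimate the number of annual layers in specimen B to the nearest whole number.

17060 annual layers

Specimen A: correcting the raw count gives 29749 − 7 + 2 = 29744 true annual layers.
A: 30373.3 mm over 29744 years gives 30373.3 / 29744 ≈ 1.021 mm/year.
For B, 17418.4 / 1.021 = 17060.14 years ≈ 17060 annual layers.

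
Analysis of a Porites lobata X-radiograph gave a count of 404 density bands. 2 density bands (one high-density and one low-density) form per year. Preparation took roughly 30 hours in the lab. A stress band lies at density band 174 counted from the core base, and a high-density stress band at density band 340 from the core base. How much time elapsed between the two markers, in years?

83 years

Separation: 340 − 174 = 166 density bands.
With 2 density bands per year, 166 / 2 = 83 years.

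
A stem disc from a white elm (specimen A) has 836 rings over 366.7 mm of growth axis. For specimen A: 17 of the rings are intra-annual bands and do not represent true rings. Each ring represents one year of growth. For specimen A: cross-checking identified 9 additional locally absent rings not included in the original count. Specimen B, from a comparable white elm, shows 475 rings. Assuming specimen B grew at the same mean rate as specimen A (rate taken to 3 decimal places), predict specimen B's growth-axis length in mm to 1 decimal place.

Specimen A: adjusted count: 836 − 17 + 9 = 828 rings.
A: 366.7 mm over 828 years gives 366.7 / 828 ≈ 0.443 mm per year.
For B, 0.443 mm/year × 475 years = 210.4 mm.

210.4 mm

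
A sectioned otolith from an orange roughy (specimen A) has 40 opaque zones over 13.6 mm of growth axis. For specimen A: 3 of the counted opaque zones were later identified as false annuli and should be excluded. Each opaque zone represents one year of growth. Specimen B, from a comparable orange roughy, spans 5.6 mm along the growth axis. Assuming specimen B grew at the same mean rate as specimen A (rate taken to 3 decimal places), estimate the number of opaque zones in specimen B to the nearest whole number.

Specimen A: after corrections the count is 40 − 3 = 37 opaque zones.
A: Mean rate = 13.6 mm / 37 years ≈ 0.368 mm per year.
For B, 5.6 / 0.368 = 15.22 years ≈ 15 opaque zones.

15 opaque zones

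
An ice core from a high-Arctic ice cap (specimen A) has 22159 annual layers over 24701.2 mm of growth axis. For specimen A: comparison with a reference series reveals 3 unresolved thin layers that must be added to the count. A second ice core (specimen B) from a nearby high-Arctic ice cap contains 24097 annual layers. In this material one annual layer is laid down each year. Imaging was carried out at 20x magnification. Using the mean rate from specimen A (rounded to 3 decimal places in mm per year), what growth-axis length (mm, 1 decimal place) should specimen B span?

26868.2 mm

Specimen A: true annual layer count = 22159 + 3 = 22162.
A: Extension rate ≈ 24701.2 / 22162 = 1.115 mm/yr.
For B, 1.115 mm/year × 24097 years = 26868.2 mm.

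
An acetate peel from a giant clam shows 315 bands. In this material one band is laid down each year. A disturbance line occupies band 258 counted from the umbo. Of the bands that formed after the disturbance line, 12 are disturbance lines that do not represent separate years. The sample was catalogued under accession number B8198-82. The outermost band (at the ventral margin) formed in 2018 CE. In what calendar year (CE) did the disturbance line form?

Between band 258 and the ventral margin there are 315 − 258 = 57 bands.
Excluding 12 false bands: 57 − 12 = 45.
2018 − 45 = 1973 CE.

1973 CE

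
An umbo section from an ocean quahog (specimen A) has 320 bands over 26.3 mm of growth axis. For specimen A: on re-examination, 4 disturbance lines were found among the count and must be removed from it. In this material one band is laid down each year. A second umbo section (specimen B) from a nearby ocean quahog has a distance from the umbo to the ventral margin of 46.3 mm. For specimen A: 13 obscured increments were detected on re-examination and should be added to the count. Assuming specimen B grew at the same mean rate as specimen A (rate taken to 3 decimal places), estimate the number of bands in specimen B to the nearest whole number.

Specimen A: correcting the raw count gives 320 − 4 + 13 = 329 true bands.
A: Extension rate ≈ 26.3 / 329 = 0.080 mm/year.
Specimen B: 46.3 mm / 0.080 mm per year = 578.75 years ≈ 579 bands.

579 bands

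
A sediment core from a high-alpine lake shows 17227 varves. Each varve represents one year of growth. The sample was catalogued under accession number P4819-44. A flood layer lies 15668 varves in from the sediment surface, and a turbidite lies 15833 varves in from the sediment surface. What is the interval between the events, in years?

The two markers are separated by 15833 − 15668 = 165 varves.
That is 165 years at one varve per year.

165 years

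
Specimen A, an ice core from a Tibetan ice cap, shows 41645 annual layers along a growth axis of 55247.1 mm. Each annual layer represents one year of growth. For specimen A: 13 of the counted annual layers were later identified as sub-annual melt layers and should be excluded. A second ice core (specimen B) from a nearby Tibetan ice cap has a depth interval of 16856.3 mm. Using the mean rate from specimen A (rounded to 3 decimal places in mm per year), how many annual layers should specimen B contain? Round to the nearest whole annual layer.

Specimen A: after corrections the count is 41645 − 13 = 41632 annual layers.
A: 55247.1 mm over 41632 years gives 55247.1 / 41632 ≈ 1.327 mm per year.
For B, 16856.3 / 1.327 = 12702.56 years ≈ 12703 annual layers.

12703 annual layers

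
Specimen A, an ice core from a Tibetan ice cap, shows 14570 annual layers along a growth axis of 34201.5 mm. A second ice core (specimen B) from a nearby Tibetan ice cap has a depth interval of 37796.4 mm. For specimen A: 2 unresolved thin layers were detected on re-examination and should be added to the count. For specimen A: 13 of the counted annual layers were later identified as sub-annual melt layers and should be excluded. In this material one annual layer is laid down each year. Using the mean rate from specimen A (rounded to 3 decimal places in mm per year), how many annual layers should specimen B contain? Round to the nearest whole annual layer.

16090 annual layers

Specimen A: correcting the raw count gives 14570 − 13 + 2 = 14559 true annual layers.
A: Extension rate ≈ 34201.5 / 14559 = 2.349 mm/yr.
B spans 37796.4 / 2.349 = 16090.42 years ≈ 16090 annual layers.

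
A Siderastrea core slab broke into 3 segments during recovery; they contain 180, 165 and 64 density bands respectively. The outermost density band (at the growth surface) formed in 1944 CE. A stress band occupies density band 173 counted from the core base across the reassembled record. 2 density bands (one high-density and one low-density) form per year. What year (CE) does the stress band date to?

Total density bands = 180 + 165 + 64 = 409.
Between density band 173 and the growth surface there are 409 − 173 = 236 density bands.
Dividing by 2 density bands per year: 236 / 2 = 118 years.
Counting back 118 years from 1944 CE places the stress band in 1944 − 118 = 1826 CE.

1826 CE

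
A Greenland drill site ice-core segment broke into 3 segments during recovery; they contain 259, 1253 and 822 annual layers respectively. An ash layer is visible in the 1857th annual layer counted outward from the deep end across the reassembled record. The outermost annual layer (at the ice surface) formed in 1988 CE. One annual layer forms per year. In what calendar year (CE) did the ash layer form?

Total annual layers = 259 + 1253 + 822 = 2334.
Between annual layer 1857 and the ice surface there are 2334 − 1857 = 477 annual layers.
Counting back 477 years from 1988 CE places the ash layer in 1988 − 477 = 1511 CE.

1511 CE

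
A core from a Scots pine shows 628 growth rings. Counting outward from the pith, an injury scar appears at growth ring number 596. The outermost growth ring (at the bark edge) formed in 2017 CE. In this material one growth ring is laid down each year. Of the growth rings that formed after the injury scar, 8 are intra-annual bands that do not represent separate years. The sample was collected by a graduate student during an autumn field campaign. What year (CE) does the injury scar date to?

The injury scar sits at growth ring 596 from the pith, so 628 − 596 = 32 growth rings formed after it.
Removing the 8 false growth rings leaves 32 − 8 = 24 true growth rings beyond the injury scar.
The growth ring at the bark edge is 2017 CE, so the injury scar dates to 2017 − 24 = 1993 CE.

1993 CE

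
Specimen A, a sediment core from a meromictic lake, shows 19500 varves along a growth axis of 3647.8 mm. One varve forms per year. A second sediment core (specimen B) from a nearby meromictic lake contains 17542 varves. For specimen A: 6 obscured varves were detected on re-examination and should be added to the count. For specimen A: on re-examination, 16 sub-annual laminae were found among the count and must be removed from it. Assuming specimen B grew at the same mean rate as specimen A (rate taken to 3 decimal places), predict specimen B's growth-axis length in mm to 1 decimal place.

Specimen A: after corrections the count is 19500 − 16 + 6 = 19490 varves.
A: 3647.8 mm over 19490 years gives 3647.8 / 19490 ≈ 0.187 mm per year.
For B, 0.187 mm/year × 17542 years = 3280.4 mm.

3280.4 mm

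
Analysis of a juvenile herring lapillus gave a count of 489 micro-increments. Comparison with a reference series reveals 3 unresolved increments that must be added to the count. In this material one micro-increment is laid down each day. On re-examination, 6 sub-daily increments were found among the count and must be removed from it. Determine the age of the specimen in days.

486 d

Adjusted count: 489 − 6 + 3 = 486 micro-increments.
One micro-increment per day makes the duration 486 days.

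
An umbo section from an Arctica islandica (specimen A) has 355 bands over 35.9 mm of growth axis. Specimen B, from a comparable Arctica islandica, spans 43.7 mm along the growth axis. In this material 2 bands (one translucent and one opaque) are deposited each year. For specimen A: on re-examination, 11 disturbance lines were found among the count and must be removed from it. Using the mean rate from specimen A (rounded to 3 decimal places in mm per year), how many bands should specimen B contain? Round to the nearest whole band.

418 bands

Specimen A: after corrections the count is 355 − 11 = 344 bands.
Specimen A: with 2 bands per year, 344 / 2 = 172 years.
A: Mean rate = 35.9 mm / 172 years ≈ 0.209 mm/yr.
B spans 43.7 / 0.209 = 209.09 years; at 2 bands per year that is 209.09 × 2 ≈ 418 bands.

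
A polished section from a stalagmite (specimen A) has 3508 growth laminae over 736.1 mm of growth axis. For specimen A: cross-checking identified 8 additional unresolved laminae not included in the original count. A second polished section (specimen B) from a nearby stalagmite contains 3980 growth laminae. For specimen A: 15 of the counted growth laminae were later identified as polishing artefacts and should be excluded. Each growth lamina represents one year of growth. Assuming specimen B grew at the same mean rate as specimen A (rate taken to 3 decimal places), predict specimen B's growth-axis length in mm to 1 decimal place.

835.8 mm

Specimen A: correcting the raw count gives 3508 − 15 + 8 = 3501 true growth laminae.
A: Mean rate = 736.1 mm / 3501 years ≈ 0.210 mm per year.
B's length ≈ 0.210 × 3980 = 835.8 mm.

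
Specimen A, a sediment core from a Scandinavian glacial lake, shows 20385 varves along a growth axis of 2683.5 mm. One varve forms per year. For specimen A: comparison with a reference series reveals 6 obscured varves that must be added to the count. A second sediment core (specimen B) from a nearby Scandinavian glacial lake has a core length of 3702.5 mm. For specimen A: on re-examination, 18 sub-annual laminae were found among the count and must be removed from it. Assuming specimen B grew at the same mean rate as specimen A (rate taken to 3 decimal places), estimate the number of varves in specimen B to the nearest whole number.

28049 varves

Specimen A: true varve count = 20385 − 18 + 6 = 20373.
A: Mean rate = 2683.5 mm / 20373 years ≈ 0.132 mm/year.
Specimen B: 3702.5 mm / 0.132 mm per year = 28049.24 years ≈ 28049 varves.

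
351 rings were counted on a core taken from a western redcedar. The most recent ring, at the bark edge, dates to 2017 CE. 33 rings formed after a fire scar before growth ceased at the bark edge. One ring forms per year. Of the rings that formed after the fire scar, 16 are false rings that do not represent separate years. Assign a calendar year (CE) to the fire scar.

33 rings formed after the fire scar.
Excluding 16 false rings: 33 − 16 = 17.
2017 − 17 = 2000 CE.

2000 CE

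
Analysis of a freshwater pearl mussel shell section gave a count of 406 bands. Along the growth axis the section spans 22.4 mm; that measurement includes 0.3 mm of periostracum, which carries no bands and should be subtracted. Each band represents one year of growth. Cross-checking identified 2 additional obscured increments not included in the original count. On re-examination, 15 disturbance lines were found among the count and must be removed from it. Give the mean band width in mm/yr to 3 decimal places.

Adjusted count: 406 − 15 + 2 = 393 bands.
Net length = 22.4 − 0.3 = 22.1 mm.
Extension rate ≈ 22.1 / 393 = 0.056 mm/yr.

0.056 mm/yr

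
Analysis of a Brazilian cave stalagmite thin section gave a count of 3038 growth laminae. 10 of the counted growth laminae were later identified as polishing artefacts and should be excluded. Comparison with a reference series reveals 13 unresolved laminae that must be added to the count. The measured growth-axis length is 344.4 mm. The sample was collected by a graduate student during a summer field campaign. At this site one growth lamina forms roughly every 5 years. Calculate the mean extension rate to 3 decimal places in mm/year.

0.023 mm/year

True growth lamina count = 3038 − 10 + 13 = 3041.
At 5 years per growth lamina, 3041 × 5 = 15205 years.
Extension rate ≈ 344.4 / 15205 = 0.023 mm/year.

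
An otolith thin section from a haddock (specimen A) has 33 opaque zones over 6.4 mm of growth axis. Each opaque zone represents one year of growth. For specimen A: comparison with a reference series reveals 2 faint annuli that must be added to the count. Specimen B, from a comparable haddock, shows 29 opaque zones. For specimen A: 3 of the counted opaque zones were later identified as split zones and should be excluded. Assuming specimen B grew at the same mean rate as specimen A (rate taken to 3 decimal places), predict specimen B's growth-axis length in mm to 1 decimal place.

Specimen A: correcting the raw count gives 33 − 3 + 2 = 32 true opaque zones.
A: 6.4 mm over 32 years gives 6.4 / 32 ≈ 0.200 mm/year.
B's length ≈ 0.200 × 29 = 5.8 mm.

5.8 mm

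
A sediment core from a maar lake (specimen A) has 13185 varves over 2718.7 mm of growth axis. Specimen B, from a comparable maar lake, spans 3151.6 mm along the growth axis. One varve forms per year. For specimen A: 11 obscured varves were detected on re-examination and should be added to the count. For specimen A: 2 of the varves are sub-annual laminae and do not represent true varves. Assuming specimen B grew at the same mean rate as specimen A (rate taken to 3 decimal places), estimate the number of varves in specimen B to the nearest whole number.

15299 varves

Specimen A: after corrections the count is 13185 − 2 + 11 = 13194 varves.
A: Extension rate ≈ 2718.7 / 13194 = 0.206 mm/yr.
For B, 3151.6 / 0.206 = 15299.03 years ≈ 15299 varves.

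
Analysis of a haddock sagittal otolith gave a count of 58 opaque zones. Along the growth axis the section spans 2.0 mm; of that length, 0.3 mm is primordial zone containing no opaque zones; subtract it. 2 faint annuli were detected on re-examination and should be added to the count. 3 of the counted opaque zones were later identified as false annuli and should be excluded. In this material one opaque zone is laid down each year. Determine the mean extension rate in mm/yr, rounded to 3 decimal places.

Adjusted count: 58 − 3 + 2 = 57 opaque zones.
Net length = 2.0 − 0.3 = 1.7 mm.
1.7 mm over 57 years gives 1.7 / 57 ≈ 0.030 mm/yr.

0.030 mm/yr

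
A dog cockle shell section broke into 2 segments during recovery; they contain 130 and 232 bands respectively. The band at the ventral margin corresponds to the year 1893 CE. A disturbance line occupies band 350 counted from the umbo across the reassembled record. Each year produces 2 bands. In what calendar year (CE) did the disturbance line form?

1887 CE

Total bands = 130 + 232 = 362.
362 − 350 = 12 bands lie beyond the disturbance line toward the ventral margin.
With 2 bands per year, 12 / 2 = 6 years.
1893 − 6 = 1887 CE.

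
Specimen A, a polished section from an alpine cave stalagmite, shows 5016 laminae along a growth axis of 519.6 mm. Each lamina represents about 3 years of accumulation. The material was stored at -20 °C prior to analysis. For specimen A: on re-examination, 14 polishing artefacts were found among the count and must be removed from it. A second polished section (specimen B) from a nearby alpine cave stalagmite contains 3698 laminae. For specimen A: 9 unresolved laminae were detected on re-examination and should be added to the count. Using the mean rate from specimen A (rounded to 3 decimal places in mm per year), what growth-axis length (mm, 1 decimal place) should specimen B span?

Specimen A: adjusted count: 5016 − 14 + 9 = 5011 laminae.
Specimen A: at 3 years per lamina, 5011 × 3 = 15033 years.
A: 519.6 mm over 15033 years gives 519.6 / 15033 ≈ 0.035 mm/yr.
Specimen B: at 3 years per lamina, 3698 × 3 = 11094 years. For B, 0.035 mm/year × 11094 years = 388.3 mm.

388.3 mm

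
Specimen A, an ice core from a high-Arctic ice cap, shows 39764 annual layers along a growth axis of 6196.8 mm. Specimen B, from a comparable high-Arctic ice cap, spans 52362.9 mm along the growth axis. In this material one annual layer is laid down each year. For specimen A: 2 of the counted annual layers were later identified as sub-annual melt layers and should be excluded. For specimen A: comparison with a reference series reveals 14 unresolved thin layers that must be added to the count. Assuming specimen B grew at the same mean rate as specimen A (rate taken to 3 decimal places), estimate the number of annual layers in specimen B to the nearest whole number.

Specimen A: true annual layer count = 39764 − 2 + 14 = 39776.
A: Extension rate ≈ 6196.8 / 39776 = 0.156 mm/yr.
B spans 52362.9 / 0.156 = 335659.62 years ≈ 335660 annual layers.

335660 annual layers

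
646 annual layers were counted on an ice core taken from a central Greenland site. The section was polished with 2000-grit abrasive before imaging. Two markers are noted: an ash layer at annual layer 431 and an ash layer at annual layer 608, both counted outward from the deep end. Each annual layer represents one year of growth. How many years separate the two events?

177 years

Separation: 608 − 431 = 177 annual layers.
That is 177 years at one annual layer per year.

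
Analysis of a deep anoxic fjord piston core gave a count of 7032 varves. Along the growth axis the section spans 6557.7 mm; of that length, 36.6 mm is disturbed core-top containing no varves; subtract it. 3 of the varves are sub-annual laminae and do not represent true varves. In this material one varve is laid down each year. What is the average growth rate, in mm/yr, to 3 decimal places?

0.928 mm/yr

Correcting the raw count gives 7032 − 3 = 7029 true varves.
Removing the 36.6 mm offcut leaves 6557.7 − 36.6 = 6521.1 mm.
Extension rate ≈ 6521.1 / 7029 = 0.928 mm/yr.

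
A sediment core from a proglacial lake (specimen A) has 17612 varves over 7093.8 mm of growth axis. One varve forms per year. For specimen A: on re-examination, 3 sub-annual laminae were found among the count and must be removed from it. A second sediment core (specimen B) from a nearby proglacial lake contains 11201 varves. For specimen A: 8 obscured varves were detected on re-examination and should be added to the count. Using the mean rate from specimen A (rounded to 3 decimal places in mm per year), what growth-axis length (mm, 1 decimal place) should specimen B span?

4514.0 mm

Specimen A: correcting the raw count gives 17612 − 3 + 8 = 17617 true varves.
A: Mean rate = 7093.8 mm / 17617 years ≈ 0.403 mm per year.
Length of B = 0.403 × 11201 = 4514.0 mm.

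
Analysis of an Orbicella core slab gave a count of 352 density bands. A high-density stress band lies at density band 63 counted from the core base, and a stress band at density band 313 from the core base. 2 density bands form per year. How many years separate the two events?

313 − 63 = 250 density bands lie between the two events.
Dividing by 2 density bands per year: 250 / 2 = 125 years.

125 years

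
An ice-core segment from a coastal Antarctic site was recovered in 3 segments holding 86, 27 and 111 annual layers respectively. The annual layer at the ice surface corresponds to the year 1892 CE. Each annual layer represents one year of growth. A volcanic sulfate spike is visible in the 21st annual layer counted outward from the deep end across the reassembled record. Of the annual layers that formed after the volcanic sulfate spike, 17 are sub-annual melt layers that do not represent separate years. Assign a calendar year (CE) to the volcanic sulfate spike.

Total annual layers = 86 + 27 + 111 = 224.
Between annual layer 21 and the ice surface there are 224 − 21 = 203 annual layers.
Excluding 17 false annual layers: 203 − 17 = 186.
The annual layer at the ice surface is 1892 CE, so the volcanic sulfate spike dates to 1892 − 186 = 1706 CE.

1706 CE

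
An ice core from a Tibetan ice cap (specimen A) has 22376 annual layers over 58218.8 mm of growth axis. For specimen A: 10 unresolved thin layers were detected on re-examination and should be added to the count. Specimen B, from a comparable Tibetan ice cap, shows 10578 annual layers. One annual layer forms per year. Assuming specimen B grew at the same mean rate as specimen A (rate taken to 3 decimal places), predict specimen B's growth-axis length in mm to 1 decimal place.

27513.4 mm

Specimen A: after corrections the count is 22376 + 10 = 22386 annual layers.
A: Mean rate = 58218.8 mm / 22386 years ≈ 2.601 mm/year.
Length of B = 2.601 × 10578 = 27513.4 mm.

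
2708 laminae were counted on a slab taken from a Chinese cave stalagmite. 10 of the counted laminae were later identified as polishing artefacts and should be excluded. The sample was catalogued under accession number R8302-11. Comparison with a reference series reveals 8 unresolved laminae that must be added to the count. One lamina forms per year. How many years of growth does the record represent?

2706 years

Adjusted count: 2708 − 10 + 8 = 2706 laminae.
With a one-to-one lamina periodicity this is 2706 years.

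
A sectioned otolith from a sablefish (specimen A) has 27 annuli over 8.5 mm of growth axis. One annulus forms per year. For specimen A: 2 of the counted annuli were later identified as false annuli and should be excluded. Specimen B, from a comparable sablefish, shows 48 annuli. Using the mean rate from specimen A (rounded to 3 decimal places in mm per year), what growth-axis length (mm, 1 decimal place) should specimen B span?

Specimen A: true annulus count = 27 − 2 = 25.
A: Mean rate = 8.5 mm / 25 years ≈ 0.340 mm/year.
B's length ≈ 0.340 × 48 = 16.3 mm.

16.3 mm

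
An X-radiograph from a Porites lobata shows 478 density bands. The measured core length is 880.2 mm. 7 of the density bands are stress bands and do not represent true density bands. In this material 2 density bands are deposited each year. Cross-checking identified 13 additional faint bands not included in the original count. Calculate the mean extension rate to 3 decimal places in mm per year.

3.637 mm per year

Correcting the raw count gives 478 − 7 + 13 = 484 true density bands.
Dividing by 2 density bands per year: 484 / 2 = 242 years.
Extension rate ≈ 880.2 / 242 = 3.637 mm per year.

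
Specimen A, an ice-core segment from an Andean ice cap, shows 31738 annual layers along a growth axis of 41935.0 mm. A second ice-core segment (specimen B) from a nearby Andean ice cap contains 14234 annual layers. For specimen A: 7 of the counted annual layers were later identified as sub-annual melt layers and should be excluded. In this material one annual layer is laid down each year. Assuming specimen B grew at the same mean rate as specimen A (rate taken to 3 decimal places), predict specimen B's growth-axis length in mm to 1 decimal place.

Specimen A: correcting the raw count gives 31738 − 7 = 31731 true annual layers.
A: Extension rate ≈ 41935.0 / 31731 = 1.322 mm/yr.
Length of B = 1.322 × 14234 = 18817.3 mm.

18817.3 mm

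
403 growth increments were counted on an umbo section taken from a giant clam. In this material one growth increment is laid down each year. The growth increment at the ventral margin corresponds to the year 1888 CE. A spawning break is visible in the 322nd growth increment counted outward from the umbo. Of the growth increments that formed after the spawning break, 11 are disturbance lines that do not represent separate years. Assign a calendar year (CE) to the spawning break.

1818 CE

403 − 322 = 81 growth increments lie beyond the spawning break toward the ventral margin.
Removing the 11 false growth increments leaves 81 − 11 = 70 true growth increments beyond the spawning break.
1888 − 70 = 1818 CE.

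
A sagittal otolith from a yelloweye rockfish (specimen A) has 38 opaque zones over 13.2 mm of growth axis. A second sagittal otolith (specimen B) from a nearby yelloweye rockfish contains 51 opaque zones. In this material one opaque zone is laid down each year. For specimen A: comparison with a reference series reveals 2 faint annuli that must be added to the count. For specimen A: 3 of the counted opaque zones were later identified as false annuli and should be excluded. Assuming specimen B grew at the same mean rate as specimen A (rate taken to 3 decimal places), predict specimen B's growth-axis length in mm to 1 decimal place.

Specimen A: after corrections the count is 38 − 3 + 2 = 37 opaque zones.
A: Extension rate ≈ 13.2 / 37 = 0.357 mm/yr.
B's length ≈ 0.357 × 51 = 18.2 mm.

18.2 mm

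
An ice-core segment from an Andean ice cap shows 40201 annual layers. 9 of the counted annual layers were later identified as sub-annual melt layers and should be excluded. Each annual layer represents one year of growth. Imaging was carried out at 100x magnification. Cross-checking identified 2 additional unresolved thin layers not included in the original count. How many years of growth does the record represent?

After corrections the count is 40201 − 9 + 2 = 40194 annual layers.
With a one-to-one annual layer periodicity this is 40194 years.

40194 yr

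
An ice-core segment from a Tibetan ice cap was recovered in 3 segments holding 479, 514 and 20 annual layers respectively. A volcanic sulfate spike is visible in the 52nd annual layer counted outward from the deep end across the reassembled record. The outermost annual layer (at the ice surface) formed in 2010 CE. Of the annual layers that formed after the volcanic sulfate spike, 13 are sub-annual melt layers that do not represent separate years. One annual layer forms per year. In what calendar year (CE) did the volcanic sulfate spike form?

1062 CE

Total annual layers = 479 + 514 + 20 = 1013.
The volcanic sulfate spike sits at annual layer 52 from the deep end, so 1013 − 52 = 961 annual layers formed after it.
961 − 13 false = 948 true annual layers after the volcanic sulfate spike.
2010 − 948 = 1062 CE.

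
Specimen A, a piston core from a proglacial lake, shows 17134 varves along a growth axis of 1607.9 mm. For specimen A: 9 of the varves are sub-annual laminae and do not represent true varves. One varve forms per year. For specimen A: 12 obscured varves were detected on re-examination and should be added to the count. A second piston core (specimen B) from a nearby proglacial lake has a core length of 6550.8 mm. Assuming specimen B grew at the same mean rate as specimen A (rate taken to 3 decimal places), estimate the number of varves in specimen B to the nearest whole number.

Specimen A: adjusted count: 17134 − 9 + 12 = 17137 varves.
A: 1607.9 mm over 17137 years gives 1607.9 / 17137 ≈ 0.094 mm per year.
Specimen B: 6550.8 mm / 0.094 mm per year = 69689.36 years ≈ 69689 varves.

69689 varves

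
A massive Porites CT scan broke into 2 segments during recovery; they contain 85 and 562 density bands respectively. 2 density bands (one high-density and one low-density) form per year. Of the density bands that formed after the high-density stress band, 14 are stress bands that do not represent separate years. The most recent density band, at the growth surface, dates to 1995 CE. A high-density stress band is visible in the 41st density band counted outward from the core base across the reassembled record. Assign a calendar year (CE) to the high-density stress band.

Total density bands = 85 + 562 = 647.
647 − 41 = 606 density bands lie beyond the high-density stress band toward the growth surface.
606 − 14 false = 592 true density bands after the high-density stress band.
592 density bands at 2 per year is 592 / 2 = 296 years.
1995 − 296 = 1699 CE.

1699 CE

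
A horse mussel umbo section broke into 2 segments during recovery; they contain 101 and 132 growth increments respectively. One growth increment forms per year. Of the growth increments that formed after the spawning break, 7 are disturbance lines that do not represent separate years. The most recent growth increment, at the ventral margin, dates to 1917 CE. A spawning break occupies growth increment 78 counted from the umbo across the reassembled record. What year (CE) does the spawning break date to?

1769 CE

Total growth increments = 101 + 132 = 233.
Between growth increment 78 and the ventral margin there are 233 − 78 = 155 growth increments.
Removing the 7 false growth increments leaves 155 − 7 = 148 true growth increments beyond the spawning break.
Counting back 148 years from 1917 CE places the spawning break in 1917 − 148 = 1769 CE.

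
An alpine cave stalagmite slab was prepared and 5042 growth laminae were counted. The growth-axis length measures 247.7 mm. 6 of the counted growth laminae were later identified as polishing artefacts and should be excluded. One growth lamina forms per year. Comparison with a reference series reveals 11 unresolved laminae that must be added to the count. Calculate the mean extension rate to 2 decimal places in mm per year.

0.05 mm per year

Correcting the raw count gives 5042 − 6 + 11 = 5047 true growth laminae.
Mean rate = 247.7 mm / 5047 years ≈ 0.05 mm per year.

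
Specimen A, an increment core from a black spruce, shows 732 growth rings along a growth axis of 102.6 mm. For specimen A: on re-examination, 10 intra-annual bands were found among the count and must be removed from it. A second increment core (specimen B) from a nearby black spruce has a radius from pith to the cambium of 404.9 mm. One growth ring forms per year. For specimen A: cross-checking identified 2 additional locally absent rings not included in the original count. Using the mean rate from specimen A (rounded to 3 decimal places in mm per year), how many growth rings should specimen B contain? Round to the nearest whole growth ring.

2851 growth rings

Specimen A: true growth ring count = 732 − 10 + 2 = 724.
A: 102.6 mm over 724 years gives 102.6 / 724 ≈ 0.142 mm/yr.
B spans 404.9 / 0.142 = 2851.41 years ≈ 2851 growth rings.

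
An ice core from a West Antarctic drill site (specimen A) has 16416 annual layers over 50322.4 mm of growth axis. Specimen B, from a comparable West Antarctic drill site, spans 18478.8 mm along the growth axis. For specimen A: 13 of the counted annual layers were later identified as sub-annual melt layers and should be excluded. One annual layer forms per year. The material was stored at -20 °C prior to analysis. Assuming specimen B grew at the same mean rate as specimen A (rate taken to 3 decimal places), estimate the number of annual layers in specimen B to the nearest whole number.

Specimen A: true annual layer count = 16416 − 13 = 16403.
A: 50322.4 mm over 16403 years gives 50322.4 / 16403 ≈ 3.068 mm/yr.
B spans 18478.8 / 3.068 = 6023.08 years ≈ 6023 annual layers.

6023 annual layers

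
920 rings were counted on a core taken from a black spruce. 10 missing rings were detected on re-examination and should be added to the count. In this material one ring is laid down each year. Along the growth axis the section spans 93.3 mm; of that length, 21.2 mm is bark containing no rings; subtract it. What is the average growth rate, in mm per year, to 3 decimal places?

0.078 mm per year

True ring count = 920 + 10 = 930.
The growth record spans 93.3 − 21.2 = 72.1 mm.
Mean rate = 72.1 mm / 930 years ≈ 0.078 mm per year.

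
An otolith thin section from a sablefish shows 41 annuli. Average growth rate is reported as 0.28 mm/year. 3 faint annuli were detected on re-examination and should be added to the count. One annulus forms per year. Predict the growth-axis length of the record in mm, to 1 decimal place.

12.3 mm

Adjusted count: 41 + 3 = 44 annuli.
44 years at 0.28 mm/year gives 0.28 × 44 = 12.3 mm.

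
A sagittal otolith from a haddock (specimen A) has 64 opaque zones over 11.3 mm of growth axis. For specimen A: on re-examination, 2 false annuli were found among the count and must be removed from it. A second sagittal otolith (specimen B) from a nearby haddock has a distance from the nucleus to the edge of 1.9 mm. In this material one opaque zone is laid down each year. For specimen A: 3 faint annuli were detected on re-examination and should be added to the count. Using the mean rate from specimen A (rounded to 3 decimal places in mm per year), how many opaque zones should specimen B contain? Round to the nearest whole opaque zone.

Specimen A: after corrections the count is 64 − 2 + 3 = 65 opaque zones.
A: 11.3 mm over 65 years gives 11.3 / 65 ≈ 0.174 mm/year.
Specimen B: 1.9 mm / 0.174 mm per year = 10.92 years ≈ 11 opaque zones.

11 opaque zones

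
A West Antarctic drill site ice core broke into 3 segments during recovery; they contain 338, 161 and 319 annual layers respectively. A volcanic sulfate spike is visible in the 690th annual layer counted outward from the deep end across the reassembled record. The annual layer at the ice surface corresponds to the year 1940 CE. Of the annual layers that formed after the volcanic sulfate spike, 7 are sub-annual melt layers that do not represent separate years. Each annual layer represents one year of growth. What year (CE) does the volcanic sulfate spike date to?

1819 CE

Total annual layers = 338 + 161 + 319 = 818.
818 − 690 = 128 annual layers lie beyond the volcanic sulfate spike toward the ice surface.
128 − 7 false = 121 true annual layers after the volcanic sulfate spike.
1940 − 121 = 1819 CE.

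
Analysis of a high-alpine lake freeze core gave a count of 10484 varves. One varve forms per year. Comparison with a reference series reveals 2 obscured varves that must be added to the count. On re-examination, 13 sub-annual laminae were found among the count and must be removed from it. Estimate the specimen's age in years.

10473 years

Correcting the raw count gives 10484 − 13 + 2 = 10473 true varves.
At one varve per year, that is 10473 years.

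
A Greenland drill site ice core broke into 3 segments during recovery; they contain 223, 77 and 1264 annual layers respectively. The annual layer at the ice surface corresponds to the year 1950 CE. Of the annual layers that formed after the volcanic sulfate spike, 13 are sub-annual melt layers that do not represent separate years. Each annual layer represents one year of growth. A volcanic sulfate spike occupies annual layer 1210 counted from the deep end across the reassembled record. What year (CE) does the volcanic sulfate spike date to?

Total annual layers = 223 + 77 + 1264 = 1564.
The volcanic sulfate spike sits at annual layer 1210 from the deep end, so 1564 − 1210 = 354 annual layers formed after it.
Removing the 13 false annual layers leaves 354 − 13 = 341 true annual layers beyond the volcanic sulfate spike.
The annual layer at the ice surface is 1950 CE, so the volcanic sulfate spike dates to 1950 − 341 = 1609 CE.

1609 CE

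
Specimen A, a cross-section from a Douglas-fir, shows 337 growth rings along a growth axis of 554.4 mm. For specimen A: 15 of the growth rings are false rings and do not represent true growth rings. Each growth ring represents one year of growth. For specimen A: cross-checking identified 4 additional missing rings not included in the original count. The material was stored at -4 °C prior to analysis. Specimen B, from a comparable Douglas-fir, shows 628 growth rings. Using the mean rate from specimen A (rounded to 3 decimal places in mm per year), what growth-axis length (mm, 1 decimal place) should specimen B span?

1068.2 mm

Specimen A: after corrections the count is 337 − 15 + 4 = 326 growth rings.
A: Mean rate = 554.4 mm / 326 years ≈ 1.701 mm/year.
For B, 1.701 mm/year × 628 years = 1068.2 mm.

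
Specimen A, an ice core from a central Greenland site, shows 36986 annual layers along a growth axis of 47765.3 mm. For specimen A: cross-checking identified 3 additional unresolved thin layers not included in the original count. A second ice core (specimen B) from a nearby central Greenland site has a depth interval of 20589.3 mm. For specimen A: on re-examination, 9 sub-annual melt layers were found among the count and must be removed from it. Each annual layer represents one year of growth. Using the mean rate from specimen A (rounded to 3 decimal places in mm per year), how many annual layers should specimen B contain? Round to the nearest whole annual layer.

Specimen A: true annual layer count = 36986 − 9 + 3 = 36980.
A: Extension rate ≈ 47765.3 / 36980 = 1.292 mm/yr.
Specimen B: 20589.3 mm / 1.292 mm per year = 15935.99 years ≈ 15936 annual layers.

15936 annual layers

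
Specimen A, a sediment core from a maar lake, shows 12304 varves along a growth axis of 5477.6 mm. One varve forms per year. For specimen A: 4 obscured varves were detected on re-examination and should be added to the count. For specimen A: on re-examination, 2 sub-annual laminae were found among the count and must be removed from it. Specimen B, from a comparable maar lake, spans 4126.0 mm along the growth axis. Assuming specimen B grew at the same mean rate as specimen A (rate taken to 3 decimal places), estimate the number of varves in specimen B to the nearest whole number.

9272 varves

Specimen A: after corrections the count is 12304 − 2 + 4 = 12306 varves.
A: Extension rate ≈ 5477.6 / 12306 = 0.445 mm/year.
Specimen B: 4126.0 mm / 0.445 mm per year = 9271.91 years ≈ 9272 varves.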